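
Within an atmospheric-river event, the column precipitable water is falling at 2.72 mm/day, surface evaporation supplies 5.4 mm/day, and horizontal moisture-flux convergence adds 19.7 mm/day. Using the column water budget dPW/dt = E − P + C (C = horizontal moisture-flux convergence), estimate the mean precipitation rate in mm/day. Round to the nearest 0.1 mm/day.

dPW/dt = -2.72 mm/day.
P = E + C − dPW/dt = 5.4 + (19.7) − (-2.72) = 27.8 mm/day.

P ≈ 27.8 mm/day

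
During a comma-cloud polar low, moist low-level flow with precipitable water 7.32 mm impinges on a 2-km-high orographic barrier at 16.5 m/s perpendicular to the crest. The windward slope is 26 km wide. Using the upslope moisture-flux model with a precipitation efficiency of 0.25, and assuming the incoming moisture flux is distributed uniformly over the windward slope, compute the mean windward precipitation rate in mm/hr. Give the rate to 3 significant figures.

R ≈ 4.18 mm/hr

Incoming column moisture flux per unit ridge length: F = V × PW = 16.5 × 7.32 = 120.78 mm·m/s.
Spread over the 26 km slope with efficiency ε = 0.25: R = ε·F/W = 0.25 × 120.78 / 26000 m = 1.161e-03 mm/s.
R = 1.161e-03 × 3600 = 4.18 mm/hr.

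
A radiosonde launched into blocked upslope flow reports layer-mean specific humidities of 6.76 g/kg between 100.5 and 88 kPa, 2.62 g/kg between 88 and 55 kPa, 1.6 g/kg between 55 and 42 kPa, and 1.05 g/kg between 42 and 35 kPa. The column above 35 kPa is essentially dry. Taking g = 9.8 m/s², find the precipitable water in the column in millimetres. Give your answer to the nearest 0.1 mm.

PW ≈ 20.3 mm

Precipitable water is the column-integrated vapour mass per unit area: PW = (1/g) Σ q̄ Δp, with q in kg/kg and Δp in Pa (1 kg/m² of water = 1 mm).
Layer 100.5–88 kPa: Δp = 125 hPa = 12500 Pa, q̄ = 0.00676 kg/kg → 0.00676 × 12500 / 9.8 = 8.62 mm
Layer 88–55 kPa: Δp = 330 hPa = 33000 Pa, q̄ = 0.00262 kg/kg → 0.00262 × 33000 / 9.8 = 8.82 mm
Layer 55–42 kPa: Δp = 130 hPa = 13000 Pa, q̄ = 0.0016 kg/kg → 0.0016 × 13000 / 9.8 = 2.12 mm
Layer 42–35 kPa: Δp = 70 hPa = 7000 Pa, q̄ = 0.00105 kg/kg → 0.00105 × 7000 / 9.8 = 0.75 mm
PW = 8.62 + 8.82 + 2.12 + 0.75 = 20.31 ≈ 20.3 mm.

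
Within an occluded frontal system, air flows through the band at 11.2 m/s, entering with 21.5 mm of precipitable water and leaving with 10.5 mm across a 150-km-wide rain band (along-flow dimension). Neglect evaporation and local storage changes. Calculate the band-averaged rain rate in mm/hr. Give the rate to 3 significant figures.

R ≈ 2.96 mm/hr

Column moisture flux per unit crosswind length is F = V × PW.
Inflow: F_in = 11.2 × 21.5 = 240.8 mm·m/s
Outflow: F_out = 11.2 × 10.5 = 117.6 mm·m/s
Steady-state rate R = (F_in − F_out)/L = (240.8 − 117.6) / 150000 m = 8.213e-04 mm/s.
R = 8.213e-04 × 3600 = 2.96 mm/hr.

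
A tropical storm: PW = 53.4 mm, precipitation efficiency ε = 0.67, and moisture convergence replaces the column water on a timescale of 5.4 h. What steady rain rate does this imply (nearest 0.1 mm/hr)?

Each overturning extracts ε × PW = 0.67 × 53.4 = 35.778 mm.
Rate = ε·PW / τ = 35.778 / 5.4 h = 6.6 mm/hr.

R ≈ 6.6 mm/hr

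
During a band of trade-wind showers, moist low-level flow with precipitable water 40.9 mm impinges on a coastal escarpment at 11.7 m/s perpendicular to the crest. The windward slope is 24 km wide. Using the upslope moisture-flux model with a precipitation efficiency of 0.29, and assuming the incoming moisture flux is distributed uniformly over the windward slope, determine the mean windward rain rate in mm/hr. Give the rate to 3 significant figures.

Incoming column moisture flux per unit ridge length: F = V × PW = 11.7 × 40.9 = 478.53 mm·m/s.
Spread over the 24 km slope with efficiency ε = 0.29: R = ε·F/W = 0.29 × 478.53 / 24000 m = 5.782e-03 mm/s.
R = 5.782e-03 × 3600 = 20.8 mm/hr.

R ≈ 20.8 mm/hr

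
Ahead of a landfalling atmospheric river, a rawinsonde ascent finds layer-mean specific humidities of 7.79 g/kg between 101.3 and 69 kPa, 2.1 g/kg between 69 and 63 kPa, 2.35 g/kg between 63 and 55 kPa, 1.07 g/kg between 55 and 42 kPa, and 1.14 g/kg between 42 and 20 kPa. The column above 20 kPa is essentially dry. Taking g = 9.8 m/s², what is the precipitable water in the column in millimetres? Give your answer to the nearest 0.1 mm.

Precipitable water is the column-integrated vapour mass per unit area: PW = (1/g) Σ q̄ Δp, with q in kg/kg and Δp in Pa (1 kg/m² of water = 1 mm).
Layer 101.3–69 kPa: Δp = 323 hPa = 32300 Pa, q̄ = 0.00779 kg/kg → 0.00779 × 32300 / 9.8 = 25.68 mm
Layer 69–63 kPa: Δp = 60 hPa = 6000 Pa, q̄ = 0.0021 kg/kg → 0.0021 × 6000 / 9.8 = 1.29 mm
Layer 63–55 kPa: Δp = 80 hPa = 8000 Pa, q̄ = 0.00235 kg/kg → 0.00235 × 8000 / 9.8 = 1.92 mm
Layer 55–42 kPa: Δp = 130 hPa = 13000 Pa, q̄ = 0.00107 kg/kg → 0.00107 × 13000 / 9.8 = 1.42 mm
Layer 42–20 kPa: Δp = 220 hPa = 22000 Pa, q̄ = 0.00114 kg/kg → 0.00114 × 22000 / 9.8 = 2.56 mm
PW = 25.68 + 1.29 + 1.92 + 1.42 + 2.56 = 32.87 ≈ 32.9 mm.

PW ≈ 32.9 mm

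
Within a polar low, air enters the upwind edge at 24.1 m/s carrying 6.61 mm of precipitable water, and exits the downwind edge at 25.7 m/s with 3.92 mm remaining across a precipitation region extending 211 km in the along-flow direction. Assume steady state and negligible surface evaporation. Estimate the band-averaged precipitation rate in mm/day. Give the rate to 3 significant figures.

R ≈ 24.0 mm/day

Column moisture flux per unit crosswind length is F = V × PW.
Inflow: F_in = 24.1 × 6.61 = 159.301 mm·m/s
Outflow: F_out = 25.7 × 3.92 = 100.744 mm·m/s
Steady-state rate R = (F_in − F_out)/L = (159.301 − 100.744) / 211000 m = 2.775e-04 mm/s.
R = 2.775e-04 × 3600 × 24 = 24.0 mm/day.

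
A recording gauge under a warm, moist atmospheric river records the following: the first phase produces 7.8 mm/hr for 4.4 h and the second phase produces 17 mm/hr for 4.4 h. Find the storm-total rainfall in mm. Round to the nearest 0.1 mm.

Total = Σ Rᵢ Δtᵢ = 7.8 × 4.4 + 17 × 4.4
      = 34.32 + 74.8 = 109.1 mm.

total ≈ 109.1 mm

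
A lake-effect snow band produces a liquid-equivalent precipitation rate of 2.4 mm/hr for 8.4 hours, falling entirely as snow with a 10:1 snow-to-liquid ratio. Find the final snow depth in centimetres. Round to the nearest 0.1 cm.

Liquid-equivalent depth = 2.4 × 8.4 = 20.16 mm.
Snow depth = 20.16 mm × 10 = 201.6 mm = 20.2 cm.

snow depth ≈ 20.2 cm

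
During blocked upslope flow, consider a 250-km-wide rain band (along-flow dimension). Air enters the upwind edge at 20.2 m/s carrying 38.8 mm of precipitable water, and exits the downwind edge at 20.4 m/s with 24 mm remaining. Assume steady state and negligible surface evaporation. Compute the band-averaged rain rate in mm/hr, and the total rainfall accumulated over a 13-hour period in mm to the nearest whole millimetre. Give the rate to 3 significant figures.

Column moisture flux per unit crosswind length is F = V × PW.
Inflow: F_in = 20.2 × 38.8 = 783.76 mm·m/s
Outflow: F_out = 20.4 × 24 = 489.6 mm·m/s
Steady-state rate R = (F_in − F_out)/L = (783.76 − 489.6) / 250000 m = 1.177e-03 mm/s.
R = 1.177e-03 × 3600 = 4.24 mm/hr.
Over 13 h: total = 4.24 × 13 = 55.12 ≈ 55 mm.

R ≈ 4.24 mm/hr; total ≈ 55 mm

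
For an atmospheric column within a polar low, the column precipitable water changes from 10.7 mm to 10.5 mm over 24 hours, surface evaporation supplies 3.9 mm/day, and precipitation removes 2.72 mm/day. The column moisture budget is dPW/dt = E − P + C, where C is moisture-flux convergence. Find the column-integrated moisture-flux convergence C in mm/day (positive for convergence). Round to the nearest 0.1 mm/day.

C ≈ -1.4 mm/day

dPW/dt = (10.5 − 10.7) mm / (24/24 day) = -0.200 mm/day.
C = dPW/dt − E + P = (-0.200) − 3.9 + 2.72 = -1.4 mm/day.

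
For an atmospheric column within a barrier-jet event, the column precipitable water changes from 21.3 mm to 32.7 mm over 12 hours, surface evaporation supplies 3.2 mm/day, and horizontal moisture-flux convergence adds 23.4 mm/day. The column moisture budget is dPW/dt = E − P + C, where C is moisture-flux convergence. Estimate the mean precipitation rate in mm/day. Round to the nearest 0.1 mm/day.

P ≈ 3.8 mm/day

dPW/dt = (32.7 − 21.3) mm / (12/24 day) = +22.800 mm/day.
P = E + C − dPW/dt = 3.2 + (23.4) − (+22.800) = 3.8 mm/day.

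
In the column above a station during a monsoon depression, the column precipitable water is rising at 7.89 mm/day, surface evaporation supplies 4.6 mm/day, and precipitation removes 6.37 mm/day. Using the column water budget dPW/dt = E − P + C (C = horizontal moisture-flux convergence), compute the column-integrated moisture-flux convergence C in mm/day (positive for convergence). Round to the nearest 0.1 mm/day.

C ≈ 9.7 mm/day

dPW/dt = +7.89 mm/day.
C = dPW/dt − E + P = (+7.89) − 4.6 + 6.37 = 9.7 mm/day.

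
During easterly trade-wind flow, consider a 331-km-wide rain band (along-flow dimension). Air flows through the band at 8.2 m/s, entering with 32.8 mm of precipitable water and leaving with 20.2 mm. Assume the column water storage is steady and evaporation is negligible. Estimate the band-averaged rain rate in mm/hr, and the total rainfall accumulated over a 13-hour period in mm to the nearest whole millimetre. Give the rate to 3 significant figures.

R ≈ 1.12 mm/hr; total ≈ 15 mm

Column moisture flux per unit crosswind length is F = V × PW.
Inflow: F_in = 8.2 × 32.8 = 268.96 mm·m/s
Outflow: F_out = 8.2 × 20.2 = 165.64 mm·m/s
Steady-state rate R = (F_in − F_out)/L = (268.96 − 165.64) / 331000 m = 3.121e-04 mm/s.
R = 3.121e-04 × 3600 = 1.12 mm/hr.
Over 13 h: total = 1.12 × 13 = 14.56 ≈ 15 mm.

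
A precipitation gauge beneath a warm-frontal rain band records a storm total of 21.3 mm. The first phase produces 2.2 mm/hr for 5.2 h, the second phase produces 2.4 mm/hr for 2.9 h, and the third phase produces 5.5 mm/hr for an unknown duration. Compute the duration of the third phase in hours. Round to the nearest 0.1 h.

Known phases: 2.2 × 5.2 + 2.4 × 2.9 = 11.44 + 6.96 = 18.4 mm.
Remaining depth = 21.3 − 18.4 = 2.9 mm.
Duration = 2.9 / 5.5 = 0.5 h.

duration ≈ 0.5 h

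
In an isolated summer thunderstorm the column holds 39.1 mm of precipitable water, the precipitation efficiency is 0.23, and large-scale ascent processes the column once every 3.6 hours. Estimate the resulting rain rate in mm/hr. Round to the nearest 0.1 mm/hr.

Each overturning extracts ε × PW = 0.23 × 39.1 = 8.993 mm.
Rate = ε·PW / τ = 8.993 / 3.6 h = 2.5 mm/hr.

R ≈ 2.5 mm/hr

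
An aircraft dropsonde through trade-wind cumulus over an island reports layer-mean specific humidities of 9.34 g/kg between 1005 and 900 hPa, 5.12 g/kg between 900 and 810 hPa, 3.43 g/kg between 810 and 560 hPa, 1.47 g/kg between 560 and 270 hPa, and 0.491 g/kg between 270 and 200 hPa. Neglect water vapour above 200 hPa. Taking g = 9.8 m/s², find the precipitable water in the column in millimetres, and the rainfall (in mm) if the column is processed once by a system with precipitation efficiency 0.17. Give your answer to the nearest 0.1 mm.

Precipitable water is the column-integrated vapour mass per unit area: PW = (1/g) Σ q̄ Δp, with q in kg/kg and Δp in Pa (1 kg/m² of water = 1 mm).
Layer 1005–900 hPa: Δp = 105 hPa = 10500 Pa, q̄ = 0.00934 kg/kg → 0.00934 × 10500 / 9.8 = 10.01 mm
Layer 900–810 hPa: Δp = 90 hPa = 9000 Pa, q̄ = 0.00512 kg/kg → 0.00512 × 9000 / 9.8 = 4.70 mm
Layer 810–560 hPa: Δp = 250 hPa = 25000 Pa, q̄ = 0.00343 kg/kg → 0.00343 × 25000 / 9.8 = 8.75 mm
Layer 560–270 hPa: Δp = 290 hPa = 29000 Pa, q̄ = 0.00147 kg/kg → 0.00147 × 29000 / 9.8 = 4.35 mm
Layer 270–200 hPa: Δp = 70 hPa = 7000 Pa, q̄ = 0.000491 kg/kg → 0.000491 × 7000 / 9.8 = 0.35 mm
PW = 10.01 + 4.70 + 8.75 + 4.35 + 0.35 = 28.16 ≈ 28.2 mm.
Rainfall = ε × PW = 0.17 × 28.2 = 4.8 mm.

PW ≈ 28.2 mm; rainfall ≈ 4.8 mm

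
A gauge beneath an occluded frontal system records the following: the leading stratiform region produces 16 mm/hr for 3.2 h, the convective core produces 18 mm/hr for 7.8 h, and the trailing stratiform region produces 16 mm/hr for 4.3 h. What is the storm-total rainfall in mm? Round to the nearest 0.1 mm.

Total = Σ Rᵢ Δtᵢ = 16 × 3.2 + 18 × 7.8 + 16 × 4.3
      = 51.2 + 140.4 + 68.8 = 260.4 mm.

total ≈ 260.4 mm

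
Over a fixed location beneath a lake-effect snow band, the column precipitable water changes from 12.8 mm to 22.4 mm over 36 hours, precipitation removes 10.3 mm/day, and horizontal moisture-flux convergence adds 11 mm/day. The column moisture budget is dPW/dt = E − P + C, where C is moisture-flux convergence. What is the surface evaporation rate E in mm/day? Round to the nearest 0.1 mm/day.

E ≈ 5.7 mm/day

dPW/dt = (22.4 − 12.8) mm / (36/24 day) = +6.400 mm/day.
E = dPW/dt + P − C = (+6.400) + 10.3 − (11) = 5.7 mm/day.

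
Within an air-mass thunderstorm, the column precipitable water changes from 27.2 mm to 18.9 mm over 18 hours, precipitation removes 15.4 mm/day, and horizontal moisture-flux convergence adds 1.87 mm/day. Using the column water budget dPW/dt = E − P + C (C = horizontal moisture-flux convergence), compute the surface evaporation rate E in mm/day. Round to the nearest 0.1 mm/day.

dPW/dt = (18.9 − 27.2) mm / (18/24 day) = -11.067 mm/day.
E = dPW/dt + P − C = (-11.067) + 15.4 − (1.87) = 2.5 mm/day.

E ≈ 2.5 mm/day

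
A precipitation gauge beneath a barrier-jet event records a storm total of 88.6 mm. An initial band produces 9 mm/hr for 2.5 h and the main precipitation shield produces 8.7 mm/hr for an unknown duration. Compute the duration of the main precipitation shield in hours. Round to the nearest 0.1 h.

Known phases: 9 × 2.5 = 22.5 mm.
Remaining depth = 88.6 − 22.5 = 66.1 mm.
Duration = 66.1 / 8.7 = 7.6 h.

duration ≈ 7.6 h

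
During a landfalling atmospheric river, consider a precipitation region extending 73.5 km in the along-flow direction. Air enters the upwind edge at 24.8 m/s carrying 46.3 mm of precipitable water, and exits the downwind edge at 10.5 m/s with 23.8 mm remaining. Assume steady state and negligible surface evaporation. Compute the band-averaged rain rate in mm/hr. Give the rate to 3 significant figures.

R ≈ 44.0 mm/hr

Column moisture flux per unit crosswind length is F = V × PW.
Inflow: F_in = 24.8 × 46.3 = 1148.24 mm·m/s
Outflow: F_out = 10.5 × 23.8 = 249.9 mm·m/s
Steady-state rate R = (F_in − F_out)/L = (1148.24 − 249.9) / 73500 m = 1.222e-02 mm/s.
R = 1.222e-02 × 3600 = 44.0 mm/hr.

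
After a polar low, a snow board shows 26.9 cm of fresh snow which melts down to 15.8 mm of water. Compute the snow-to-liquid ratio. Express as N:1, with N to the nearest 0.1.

ratio ≈ 17.0

Ratio = snow depth / SWE = 269 mm / 15.8 mm = 17.0, i.e. 17.0:1.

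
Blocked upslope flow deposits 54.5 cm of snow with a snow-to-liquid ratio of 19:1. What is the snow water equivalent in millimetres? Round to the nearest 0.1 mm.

SWE ≈ 28.7 mm

SWE = snow depth / ratio = 54.5 cm / 19 = 2.868 cm = 28.7 mm.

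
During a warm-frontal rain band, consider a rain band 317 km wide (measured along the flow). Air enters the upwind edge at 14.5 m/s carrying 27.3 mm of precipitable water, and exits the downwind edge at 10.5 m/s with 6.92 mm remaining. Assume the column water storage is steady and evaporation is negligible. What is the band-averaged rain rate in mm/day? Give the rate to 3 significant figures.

R ≈ 88.1 mm/day

Column moisture flux per unit crosswind length is F = V × PW.
Inflow: F_in = 14.5 × 27.3 = 395.85 mm·m/s
Outflow: F_out = 10.5 × 6.92 = 72.66 mm·m/s
Steady-state rate R = (F_in − F_out)/L = (395.85 − 72.66) / 317000 m = 1.020e-03 mm/s.
R = 1.020e-03 × 3600 × 24 = 88.1 mm/day.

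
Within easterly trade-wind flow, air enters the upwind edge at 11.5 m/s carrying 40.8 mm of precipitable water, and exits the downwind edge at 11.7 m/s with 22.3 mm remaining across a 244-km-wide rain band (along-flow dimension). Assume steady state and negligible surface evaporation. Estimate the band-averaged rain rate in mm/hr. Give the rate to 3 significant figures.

Column moisture flux per unit crosswind length is F = V × PW.
Inflow: F_in = 11.5 × 40.8 = 469.2 mm·m/s
Outflow: F_out = 11.7 × 22.3 = 260.91 mm·m/s
Steady-state rate R = (F_in − F_out)/L = (469.2 − 260.91) / 244000 m = 8.536e-04 mm/s.
R = 8.536e-04 × 3600 = 3.07 mm/hr.

R ≈ 3.07 mm/hr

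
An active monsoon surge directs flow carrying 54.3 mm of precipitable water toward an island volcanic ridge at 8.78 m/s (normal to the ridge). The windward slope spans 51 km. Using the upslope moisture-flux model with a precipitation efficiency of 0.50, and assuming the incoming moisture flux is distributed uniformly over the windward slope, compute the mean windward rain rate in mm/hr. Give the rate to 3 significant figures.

R ≈ 16.8 mm/hr

Incoming column moisture flux per unit ridge length: F = V × PW = 8.78 × 54.3 = 476.754 mm·m/s.
Spread over the 51 km slope with efficiency ε = 0.50: R = ε·F/W = 0.50 × 476.754 / 51000 m = 4.674e-03 mm/s.
R = 4.674e-03 × 3600 = 16.8 mm/hr.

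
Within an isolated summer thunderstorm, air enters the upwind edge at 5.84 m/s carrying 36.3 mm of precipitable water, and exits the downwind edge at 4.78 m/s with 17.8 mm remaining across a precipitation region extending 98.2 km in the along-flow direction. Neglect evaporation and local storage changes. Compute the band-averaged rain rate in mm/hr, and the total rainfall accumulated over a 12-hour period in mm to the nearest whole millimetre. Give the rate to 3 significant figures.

R ≈ 4.65 mm/hr; total ≈ 56 mm

Column moisture flux per unit crosswind length is F = V × PW.
Inflow: F_in = 5.84 × 36.3 = 211.992 mm·m/s
Outflow: F_out = 4.78 × 17.8 = 85.084 mm·m/s
Steady-state rate R = (F_in − F_out)/L = (211.992 − 85.084) / 98200 m = 1.292e-03 mm/s.
R = 1.292e-03 × 3600 = 4.65 mm/hr.
Over 12 h: total = 4.65 × 12 = 55.8 ≈ 56 mm.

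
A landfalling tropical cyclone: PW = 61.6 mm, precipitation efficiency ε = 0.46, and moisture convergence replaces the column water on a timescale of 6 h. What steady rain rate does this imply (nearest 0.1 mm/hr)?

R ≈ 4.7 mm/hr

Each overturning extracts ε × PW = 0.46 × 61.6 = 28.336 mm.
Rate = ε·PW / τ = 28.336 / 6 h = 4.7 mm/hr.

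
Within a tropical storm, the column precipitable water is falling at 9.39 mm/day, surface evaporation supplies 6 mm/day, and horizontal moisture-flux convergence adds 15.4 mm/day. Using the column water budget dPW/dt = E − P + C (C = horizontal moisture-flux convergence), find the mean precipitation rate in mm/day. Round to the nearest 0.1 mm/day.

dPW/dt = -9.39 mm/day.
P = E + C − dPW/dt = 6 + (15.4) − (-9.39) = 30.8 mm/day.

P ≈ 30.8 mm/day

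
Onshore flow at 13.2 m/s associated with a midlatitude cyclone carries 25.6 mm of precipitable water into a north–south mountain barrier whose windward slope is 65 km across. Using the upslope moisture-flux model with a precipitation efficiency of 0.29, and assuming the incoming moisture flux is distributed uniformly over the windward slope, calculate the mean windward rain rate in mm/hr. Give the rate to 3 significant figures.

Incoming column moisture flux per unit ridge length: F = V × PW = 13.2 × 25.6 = 337.92 mm·m/s.
Spread over the 65 km slope with efficiency ε = 0.29: R = ε·F/W = 0.29 × 337.92 / 65000 m = 1.508e-03 mm/s.
R = 1.508e-03 × 3600 = 5.43 mm/hr.

R ≈ 5.43 mm/hr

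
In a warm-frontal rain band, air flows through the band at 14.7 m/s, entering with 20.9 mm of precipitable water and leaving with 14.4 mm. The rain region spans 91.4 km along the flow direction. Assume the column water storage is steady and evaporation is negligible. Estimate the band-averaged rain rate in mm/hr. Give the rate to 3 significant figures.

R ≈ 3.76 mm/hr

Column moisture flux per unit crosswind length is F = V × PW.
Inflow: F_in = 14.7 × 20.9 = 307.23 mm·m/s
Outflow: F_out = 14.7 × 14.4 = 211.68 mm·m/s
Steady-state rate R = (F_in − F_out)/L = (307.23 − 211.68) / 91400 m = 1.045e-03 mm/s.
R = 1.045e-03 × 3600 = 3.76 mm/hr.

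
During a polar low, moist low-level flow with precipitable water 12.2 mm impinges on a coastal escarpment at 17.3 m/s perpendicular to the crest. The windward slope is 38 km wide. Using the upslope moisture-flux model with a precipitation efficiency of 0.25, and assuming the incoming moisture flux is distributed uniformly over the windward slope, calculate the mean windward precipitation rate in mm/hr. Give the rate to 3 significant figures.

R ≈ 5.00 mm/hr

Incoming column moisture flux per unit ridge length: F = V × PW = 17.3 × 12.2 = 211.06 mm·m/s.
Spread over the 38 km slope with efficiency ε = 0.25: R = ε·F/W = 0.25 × 211.06 / 38000 m = 1.389e-03 mm/s.
R = 1.389e-03 × 3600 = 5.00 mm/hr.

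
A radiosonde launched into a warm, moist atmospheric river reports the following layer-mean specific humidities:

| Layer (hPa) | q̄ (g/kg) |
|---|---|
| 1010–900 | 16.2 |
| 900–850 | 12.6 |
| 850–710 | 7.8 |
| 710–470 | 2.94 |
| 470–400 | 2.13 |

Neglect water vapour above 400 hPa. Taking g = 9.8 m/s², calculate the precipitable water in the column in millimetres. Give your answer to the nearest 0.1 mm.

Precipitable water is the column-integrated vapour mass per unit area: PW = (1/g) Σ q̄ Δp, with q in kg/kg and Δp in Pa (1 kg/m² of water = 1 mm).
Layer 1010–900 hPa: Δp = 110 hPa = 11000 Pa, q̄ = 0.0162 kg/kg → 0.0162 × 11000 / 9.8 = 18.18 mm
Layer 900–850 hPa: Δp = 50 hPa = 5000 Pa, q̄ = 0.0126 kg/kg → 0.0126 × 5000 / 9.8 = 6.43 mm
Layer 850–710 hPa: Δp = 140 hPa = 14000 Pa, q̄ = 0.0078 kg/kg → 0.0078 × 14000 / 9.8 = 11.14 mm
Layer 710–470 hPa: Δp = 240 hPa = 24000 Pa, q̄ = 0.00294 kg/kg → 0.00294 × 24000 / 9.8 = 7.20 mm
Layer 470–400 hPa: Δp = 70 hPa = 7000 Pa, q̄ = 0.00213 kg/kg → 0.00213 × 7000 / 9.8 = 1.52 mm
PW = 18.18 + 6.43 + 11.14 + 7.20 + 1.52 = 44.47 ≈ 44.5 mm.

PW ≈ 44.5 mm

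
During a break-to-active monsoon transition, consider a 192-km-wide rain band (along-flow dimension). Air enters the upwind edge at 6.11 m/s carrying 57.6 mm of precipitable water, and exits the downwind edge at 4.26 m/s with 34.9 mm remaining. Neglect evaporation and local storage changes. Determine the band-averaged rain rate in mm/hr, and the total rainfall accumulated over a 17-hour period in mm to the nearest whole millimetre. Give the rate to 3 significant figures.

R ≈ 3.81 mm/hr; total ≈ 65 mm

Column moisture flux per unit crosswind length is F = V × PW.
Inflow: F_in = 6.11 × 57.6 = 351.936 mm·m/s
Outflow: F_out = 4.26 × 34.9 = 148.674 mm·m/s
Steady-state rate R = (F_in − F_out)/L = (351.936 − 148.674) / 192000 m = 1.059e-03 mm/s.
R = 1.059e-03 × 3600 = 3.81 mm/hr.
Over 17 h: total = 3.81 × 17 = 64.77 ≈ 65 mm.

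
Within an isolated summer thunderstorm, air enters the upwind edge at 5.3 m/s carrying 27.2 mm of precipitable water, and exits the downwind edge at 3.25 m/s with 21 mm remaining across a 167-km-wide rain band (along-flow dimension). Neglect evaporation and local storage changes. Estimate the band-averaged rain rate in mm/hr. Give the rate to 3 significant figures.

Column moisture flux per unit crosswind length is F = V × PW.
Inflow: F_in = 5.3 × 27.2 = 144.16 mm·m/s
Outflow: F_out = 3.25 × 21 = 68.25 mm·m/s
Steady-state rate R = (F_in − F_out)/L = (144.16 − 68.25) / 167000 m = 4.546e-04 mm/s.
R = 4.546e-04 × 3600 = 1.64 mm/hr.

R ≈ 1.64 mm/hr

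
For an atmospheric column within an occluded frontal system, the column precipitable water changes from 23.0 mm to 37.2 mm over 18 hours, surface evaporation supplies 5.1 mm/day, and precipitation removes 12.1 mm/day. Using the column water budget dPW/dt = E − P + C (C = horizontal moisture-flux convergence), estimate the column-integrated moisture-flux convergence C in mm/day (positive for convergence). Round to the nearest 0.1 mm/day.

C ≈ 25.9 mm/day

dPW/dt = (37.2 − 23.0) mm / (18/24 day) = +18.933 mm/day.
C = dPW/dt − E + P = (+18.933) − 5.1 + 12.1 = 25.9 mm/day.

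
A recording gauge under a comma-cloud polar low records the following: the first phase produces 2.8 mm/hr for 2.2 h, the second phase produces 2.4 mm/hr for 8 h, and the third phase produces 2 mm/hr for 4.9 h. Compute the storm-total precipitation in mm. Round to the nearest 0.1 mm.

total ≈ 35.2 mm

Total = Σ Rᵢ Δtᵢ = 2.8 × 2.2 + 2.4 × 8 + 2 × 4.9
      = 6.16 + 19.2 + 9.8 = 35.2 mm.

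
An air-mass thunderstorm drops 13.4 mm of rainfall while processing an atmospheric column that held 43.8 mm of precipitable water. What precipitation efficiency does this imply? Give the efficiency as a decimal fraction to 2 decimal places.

ε = rainfall / PW = 13.4 / 43.8 = 0.31.

ε ≈ 0.31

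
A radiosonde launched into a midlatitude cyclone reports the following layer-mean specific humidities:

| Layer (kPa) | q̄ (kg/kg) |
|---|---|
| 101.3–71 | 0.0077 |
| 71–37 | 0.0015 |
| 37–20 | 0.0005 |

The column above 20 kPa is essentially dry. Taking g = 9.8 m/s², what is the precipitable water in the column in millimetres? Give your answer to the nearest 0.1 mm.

PW ≈ 29.9 mm

Precipitable water is the column-integrated vapour mass per unit area: PW = (1/g) Σ q̄ Δp, with q in kg/kg and Δp in Pa (1 kg/m² of water = 1 mm).
Layer 101.3–71 kPa: Δp = 303 hPa = 30300 Pa, q̄ = 0.0077 kg/kg → 0.0077 × 30300 / 9.8 = 23.81 mm
Layer 71–37 kPa: Δp = 340 hPa = 34000 Pa, q̄ = 0.0015 kg/kg → 0.0015 × 34000 / 9.8 = 5.20 mm
Layer 37–20 kPa: Δp = 170 hPa = 17000 Pa, q̄ = 0.0005 kg/kg → 0.0005 × 17000 / 9.8 = 0.87 mm
PW = 23.81 + 5.20 + 0.87 = 29.88 ≈ 29.9 mm.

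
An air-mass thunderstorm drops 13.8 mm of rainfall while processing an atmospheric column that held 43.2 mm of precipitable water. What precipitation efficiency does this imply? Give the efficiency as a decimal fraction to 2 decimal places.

ε = rainfall / PW = 13.8 / 43.2 = 0.32.

ε ≈ 0.32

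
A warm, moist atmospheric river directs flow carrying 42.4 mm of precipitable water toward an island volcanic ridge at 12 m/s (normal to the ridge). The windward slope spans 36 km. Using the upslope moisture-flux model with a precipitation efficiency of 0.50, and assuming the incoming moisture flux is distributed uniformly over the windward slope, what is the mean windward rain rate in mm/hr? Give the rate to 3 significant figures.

Incoming column moisture flux per unit ridge length: F = V × PW = 12 × 42.4 = 508.8 mm·m/s.
Spread over the 36 km slope with efficiency ε = 0.50: R = ε·F/W = 0.50 × 508.8 / 36000 m = 7.067e-03 mm/s.
R = 7.067e-03 × 3600 = 25.4 mm/hr.

R ≈ 25.4 mm/hr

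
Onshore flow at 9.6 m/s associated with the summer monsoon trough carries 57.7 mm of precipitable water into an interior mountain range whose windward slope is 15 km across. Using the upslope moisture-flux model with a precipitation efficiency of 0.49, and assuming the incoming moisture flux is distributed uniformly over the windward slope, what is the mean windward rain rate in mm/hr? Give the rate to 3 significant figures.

Incoming column moisture flux per unit ridge length: F = V × PW = 9.6 × 57.7 = 553.92 mm·m/s.
Spread over the 15 km slope with efficiency ε = 0.49: R = ε·F/W = 0.49 × 553.92 / 15000 m = 1.809e-02 mm/s.
R = 1.809e-02 × 3600 = 65.1 mm/hr.

R ≈ 65.1 mm/hr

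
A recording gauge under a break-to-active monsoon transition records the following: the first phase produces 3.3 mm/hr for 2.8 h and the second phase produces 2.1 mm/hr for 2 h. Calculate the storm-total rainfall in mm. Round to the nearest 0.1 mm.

Total = Σ Rᵢ Δtᵢ = 3.3 × 2.8 + 2.1 × 2
      = 9.24 + 4.2 = 13.4 mm.

total ≈ 13.4 mm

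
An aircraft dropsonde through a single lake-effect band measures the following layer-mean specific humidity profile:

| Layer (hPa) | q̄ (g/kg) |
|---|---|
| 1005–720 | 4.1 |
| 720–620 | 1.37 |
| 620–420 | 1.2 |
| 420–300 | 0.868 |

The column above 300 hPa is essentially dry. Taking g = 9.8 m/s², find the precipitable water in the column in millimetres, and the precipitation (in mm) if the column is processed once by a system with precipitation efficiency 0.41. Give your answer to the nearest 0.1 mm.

PW ≈ 16.8 mm; precipitation ≈ 6.9 mm

Precipitable water is the column-integrated vapour mass per unit area: PW = (1/g) Σ q̄ Δp, with q in kg/kg and Δp in Pa (1 kg/m² of water = 1 mm).
Layer 1005–720 hPa: Δp = 285 hPa = 28500 Pa, q̄ = 0.0041 kg/kg → 0.0041 × 28500 / 9.8 = 11.92 mm
Layer 720–620 hPa: Δp = 100 hPa = 10000 Pa, q̄ = 0.00137 kg/kg → 0.00137 × 10000 / 9.8 = 1.40 mm
Layer 620–420 hPa: Δp = 200 hPa = 20000 Pa, q̄ = 0.0012 kg/kg → 0.0012 × 20000 / 9.8 = 2.45 mm
Layer 420–300 hPa: Δp = 120 hPa = 12000 Pa, q̄ = 0.000868 kg/kg → 0.000868 × 12000 / 9.8 = 1.06 mm
PW = 11.92 + 1.40 + 2.45 + 1.06 = 16.83 ≈ 16.8 mm.
Precipitation = ε × PW = 0.41 × 16.8 = 6.9 mm.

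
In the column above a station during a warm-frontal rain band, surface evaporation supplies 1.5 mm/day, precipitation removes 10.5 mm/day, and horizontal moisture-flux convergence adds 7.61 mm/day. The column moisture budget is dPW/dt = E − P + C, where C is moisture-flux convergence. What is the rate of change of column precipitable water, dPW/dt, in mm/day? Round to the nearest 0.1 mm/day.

dPW/dt = E − P + C = 1.5 − 10.5 + (7.61) = -1.4 mm/day.

dPW/dt ≈ -1.4 mm/day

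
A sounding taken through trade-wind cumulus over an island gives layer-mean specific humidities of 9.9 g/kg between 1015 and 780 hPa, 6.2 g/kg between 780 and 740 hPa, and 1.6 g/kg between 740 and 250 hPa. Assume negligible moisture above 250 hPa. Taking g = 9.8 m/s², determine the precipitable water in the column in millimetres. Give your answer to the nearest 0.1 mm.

PW ≈ 34.3 mm

Precipitable water is the column-integrated vapour mass per unit area: PW = (1/g) Σ q̄ Δp, with q in kg/kg and Δp in Pa (1 kg/m² of water = 1 mm).
Layer 1015–780 hPa: Δp = 235 hPa = 23500 Pa, q̄ = 0.0099 kg/kg → 0.0099 × 23500 / 9.8 = 23.74 mm
Layer 780–740 hPa: Δp = 40 hPa = 4000 Pa, q̄ = 0.0062 kg/kg → 0.0062 × 4000 / 9.8 = 2.53 mm
Layer 740–250 hPa: Δp = 490 hPa = 49000 Pa, q̄ = 0.0016 kg/kg → 0.0016 × 49000 / 9.8 = 8.00 mm
PW = 23.74 + 2.53 + 8.00 = 34.27 ≈ 34.3 mm.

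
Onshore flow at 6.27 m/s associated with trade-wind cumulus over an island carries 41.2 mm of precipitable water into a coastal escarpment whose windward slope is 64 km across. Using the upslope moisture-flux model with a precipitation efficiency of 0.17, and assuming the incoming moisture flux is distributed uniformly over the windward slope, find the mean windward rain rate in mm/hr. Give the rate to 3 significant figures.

R ≈ 2.47 mm/hr

Incoming column moisture flux per unit ridge length: F = V × PW = 6.27 × 41.2 = 258.324 mm·m/s.
Spread over the 64 km slope with efficiency ε = 0.17: R = ε·F/W = 0.17 × 258.324 / 64000 m = 6.862e-04 mm/s.
R = 6.862e-04 × 3600 = 2.47 mm/hr.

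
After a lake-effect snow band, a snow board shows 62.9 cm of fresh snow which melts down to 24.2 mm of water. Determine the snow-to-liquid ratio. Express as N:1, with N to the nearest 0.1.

ratio ≈ 26.0

Ratio = snow depth / SWE = 629 mm / 24.2 mm = 26.0, i.e. 26.0:1.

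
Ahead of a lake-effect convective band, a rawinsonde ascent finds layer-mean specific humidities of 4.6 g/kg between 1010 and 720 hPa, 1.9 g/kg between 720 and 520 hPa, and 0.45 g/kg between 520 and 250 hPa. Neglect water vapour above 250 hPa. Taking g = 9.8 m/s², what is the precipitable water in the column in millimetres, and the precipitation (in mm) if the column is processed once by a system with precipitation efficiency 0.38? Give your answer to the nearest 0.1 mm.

PW ≈ 18.7 mm; precipitation ≈ 7.1 mm

Precipitable water is the column-integrated vapour mass per unit area: PW = (1/g) Σ q̄ Δp, with q in kg/kg and Δp in Pa (1 kg/m² of water = 1 mm).
Layer 1010–720 hPa: Δp = 290 hPa = 29000 Pa, q̄ = 0.0046 kg/kg → 0.0046 × 29000 / 9.8 = 13.61 mm
Layer 720–520 hPa: Δp = 200 hPa = 20000 Pa, q̄ = 0.0019 kg/kg → 0.0019 × 20000 / 9.8 = 3.88 mm
Layer 520–250 hPa: Δp = 270 hPa = 27000 Pa, q̄ = 0.00045 kg/kg → 0.00045 × 27000 / 9.8 = 1.24 mm
PW = 13.61 + 3.88 + 1.24 = 18.73 ≈ 18.7 mm.
Precipitation = ε × PW = 0.38 × 18.7 = 7.1 mm.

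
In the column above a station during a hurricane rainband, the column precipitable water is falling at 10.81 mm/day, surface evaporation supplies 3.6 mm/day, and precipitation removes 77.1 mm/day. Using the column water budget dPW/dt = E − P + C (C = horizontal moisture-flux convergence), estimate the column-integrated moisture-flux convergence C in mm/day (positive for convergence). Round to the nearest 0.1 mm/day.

dPW/dt = -10.81 mm/day.
C = dPW/dt − E + P = (-10.81) − 3.6 + 77.1 = 62.7 mm/day.

C ≈ 62.7 mm/day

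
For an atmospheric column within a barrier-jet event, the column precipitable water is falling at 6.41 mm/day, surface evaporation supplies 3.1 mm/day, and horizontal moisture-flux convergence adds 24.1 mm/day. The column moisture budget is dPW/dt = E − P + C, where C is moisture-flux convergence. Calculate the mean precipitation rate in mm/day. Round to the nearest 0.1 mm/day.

P ≈ 33.6 mm/day

dPW/dt = -6.41 mm/day.
P = E + C − dPW/dt = 3.1 + (24.1) − (-6.41) = 33.6 mm/day.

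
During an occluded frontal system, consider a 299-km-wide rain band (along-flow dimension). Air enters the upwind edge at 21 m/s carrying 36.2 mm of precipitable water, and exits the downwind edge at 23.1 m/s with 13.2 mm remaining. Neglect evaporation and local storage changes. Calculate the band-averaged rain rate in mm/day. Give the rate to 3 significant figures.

R ≈ 132 mm/day

Column moisture flux per unit crosswind length is F = V × PW.
Inflow: F_in = 21 × 36.2 = 760.2 mm·m/s
Outflow: F_out = 23.1 × 13.2 = 304.92 mm·m/s
Steady-state rate R = (F_in − F_out)/L = (760.2 − 304.92) / 299000 m = 1.523e-03 mm/s.
R = 1.523e-03 × 3600 × 24 = 132 mm/day.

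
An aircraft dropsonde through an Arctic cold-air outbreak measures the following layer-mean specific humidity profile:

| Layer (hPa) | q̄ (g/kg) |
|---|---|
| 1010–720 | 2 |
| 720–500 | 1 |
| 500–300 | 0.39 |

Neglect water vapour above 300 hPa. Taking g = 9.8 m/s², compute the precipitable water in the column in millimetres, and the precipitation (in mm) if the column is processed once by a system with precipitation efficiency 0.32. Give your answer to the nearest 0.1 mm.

Precipitable water is the column-integrated vapour mass per unit area: PW = (1/g) Σ q̄ Δp, with q in kg/kg and Δp in Pa (1 kg/m² of water = 1 mm).
Layer 1010–720 hPa: Δp = 290 hPa = 29000 Pa, q̄ = 0.002 kg/kg → 0.002 × 29000 / 9.8 = 5.92 mm
Layer 720–500 hPa: Δp = 220 hPa = 22000 Pa, q̄ = 0.001 kg/kg → 0.001 × 22000 / 9.8 = 2.24 mm
Layer 500–300 hPa: Δp = 200 hPa = 20000 Pa, q̄ = 0.00039 kg/kg → 0.00039 × 20000 / 9.8 = 0.80 mm
PW = 5.92 + 2.24 + 0.80 = 8.96 ≈ 9.0 mm.
Precipitation = ε × PW = 0.32 × 9.0 = 2.9 mm.

PW ≈ 9.0 mm; precipitation ≈ 2.9 mm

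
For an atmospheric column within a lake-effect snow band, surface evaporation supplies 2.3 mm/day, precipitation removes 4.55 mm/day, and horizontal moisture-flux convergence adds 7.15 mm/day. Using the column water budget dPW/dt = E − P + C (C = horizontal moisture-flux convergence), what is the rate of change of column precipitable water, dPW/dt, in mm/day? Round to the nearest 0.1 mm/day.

dPW/dt = E − P + C = 2.3 − 4.55 + (7.15) = 4.9 mm/day.

dPW/dt ≈ 4.9 mm/day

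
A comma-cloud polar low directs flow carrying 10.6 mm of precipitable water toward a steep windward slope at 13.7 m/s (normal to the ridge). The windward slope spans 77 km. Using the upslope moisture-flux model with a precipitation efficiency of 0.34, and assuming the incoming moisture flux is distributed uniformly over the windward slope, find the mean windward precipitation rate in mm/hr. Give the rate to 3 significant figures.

Incoming column moisture flux per unit ridge length: F = V × PW = 13.7 × 10.6 = 145.22 mm·m/s.
Spread over the 77 km slope with efficiency ε = 0.34: R = ε·F/W = 0.34 × 145.22 / 77000 m = 6.412e-04 mm/s.
R = 6.412e-04 × 3600 = 2.31 mm/hr.

R ≈ 2.31 mm/hr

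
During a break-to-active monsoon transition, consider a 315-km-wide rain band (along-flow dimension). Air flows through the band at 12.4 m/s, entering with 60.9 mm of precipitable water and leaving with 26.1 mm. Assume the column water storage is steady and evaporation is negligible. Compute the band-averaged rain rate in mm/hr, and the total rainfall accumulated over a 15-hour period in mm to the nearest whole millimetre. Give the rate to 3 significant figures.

R ≈ 4.93 mm/hr; total ≈ 74 mm

Column moisture flux per unit crosswind length is F = V × PW.
Inflow: F_in = 12.4 × 60.9 = 755.16 mm·m/s
Outflow: F_out = 12.4 × 26.1 = 323.64 mm·m/s
Steady-state rate R = (F_in − F_out)/L = (755.16 − 323.64) / 315000 m = 1.370e-03 mm/s.
R = 1.370e-03 × 3600 = 4.93 mm/hr.
Over 15 h: total = 4.93 × 15 = 73.95 ≈ 74 mm.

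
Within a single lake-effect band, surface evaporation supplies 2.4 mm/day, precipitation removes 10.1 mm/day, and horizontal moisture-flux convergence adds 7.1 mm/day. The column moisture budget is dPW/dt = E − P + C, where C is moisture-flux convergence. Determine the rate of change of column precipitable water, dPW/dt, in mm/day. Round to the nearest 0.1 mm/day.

dPW/dt ≈ -0.6 mm/day

dPW/dt = E − P + C = 2.4 − 10.1 + (7.1) = -0.6 mm/day.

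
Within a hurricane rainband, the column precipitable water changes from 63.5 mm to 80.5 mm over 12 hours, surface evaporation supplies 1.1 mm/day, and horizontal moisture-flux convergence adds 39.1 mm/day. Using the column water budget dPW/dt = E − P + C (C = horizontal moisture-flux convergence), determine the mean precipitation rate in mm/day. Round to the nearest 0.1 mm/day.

P ≈ 6.2 mm/day

dPW/dt = (80.5 − 63.5) mm / (12/24 day) = +34.000 mm/day.
P = E + C − dPW/dt = 1.1 + (39.1) − (+34.000) = 6.2 mm/day.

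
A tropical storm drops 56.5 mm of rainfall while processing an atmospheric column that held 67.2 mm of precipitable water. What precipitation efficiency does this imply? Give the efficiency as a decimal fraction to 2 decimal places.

ε ≈ 0.84

ε = rainfall / PW = 56.5 / 67.2 = 0.84.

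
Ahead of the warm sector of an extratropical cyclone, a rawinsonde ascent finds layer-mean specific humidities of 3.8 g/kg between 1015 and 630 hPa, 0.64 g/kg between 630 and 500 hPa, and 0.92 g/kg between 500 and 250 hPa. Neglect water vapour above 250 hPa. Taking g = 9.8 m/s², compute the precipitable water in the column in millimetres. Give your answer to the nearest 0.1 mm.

Precipitable water is the column-integrated vapour mass per unit area: PW = (1/g) Σ q̄ Δp, with q in kg/kg and Δp in Pa (1 kg/m² of water = 1 mm).
Layer 1015–630 hPa: Δp = 385 hPa = 38500 Pa, q̄ = 0.0038 kg/kg → 0.0038 × 38500 / 9.8 = 14.93 mm
Layer 630–500 hPa: Δp = 130 hPa = 13000 Pa, q̄ = 0.00064 kg/kg → 0.00064 × 13000 / 9.8 = 0.85 mm
Layer 500–250 hPa: Δp = 250 hPa = 25000 Pa, q̄ = 0.00092 kg/kg → 0.00092 × 25000 / 9.8 = 2.35 mm
PW = 14.93 + 0.85 + 2.35 = 18.13 ≈ 18.1 mm.

PW ≈ 18.1 mm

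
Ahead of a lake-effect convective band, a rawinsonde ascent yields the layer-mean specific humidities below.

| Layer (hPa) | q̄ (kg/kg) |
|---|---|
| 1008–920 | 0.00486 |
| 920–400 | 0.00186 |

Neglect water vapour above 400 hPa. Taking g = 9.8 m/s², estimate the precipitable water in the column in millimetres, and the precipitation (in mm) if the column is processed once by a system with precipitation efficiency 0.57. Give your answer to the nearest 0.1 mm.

PW ≈ 14.2 mm; precipitation ≈ 8.1 mm

Precipitable water is the column-integrated vapour mass per unit area: PW = (1/g) Σ q̄ Δp, with q in kg/kg and Δp in Pa (1 kg/m² of water = 1 mm).
Layer 1008–920 hPa: Δp = 88 hPa = 8800 Pa, q̄ = 0.00486 kg/kg → 0.00486 × 8800 / 9.8 = 4.36 mm
Layer 920–400 hPa: Δp = 520 hPa = 52000 Pa, q̄ = 0.00186 kg/kg → 0.00186 × 52000 / 9.8 = 9.87 mm
PW = 4.36 + 9.87 = 14.23 ≈ 14.2 mm.
Precipitation = ε × PW = 0.57 × 14.2 = 8.1 mm.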